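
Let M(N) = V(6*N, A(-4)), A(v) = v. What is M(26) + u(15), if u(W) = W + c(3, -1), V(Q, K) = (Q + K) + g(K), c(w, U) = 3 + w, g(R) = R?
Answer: 169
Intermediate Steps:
V(Q, K) = Q + 2*K (V(Q, K) = (Q + K) + K = (K + Q) + K = Q + 2*K)
u(W) = 6 + W (u(W) = W + (3 + 3) = W + 6 = 6 + W)
M(N) = -8 + 6*N (M(N) = 6*N + 2*(-4) = 6*N - 8 = -8 + 6*N)
M(26) + u(15) = (-8 + 6*26) + (6 + 15) = (-8 + 156) + 21 = 148 + 21 = 169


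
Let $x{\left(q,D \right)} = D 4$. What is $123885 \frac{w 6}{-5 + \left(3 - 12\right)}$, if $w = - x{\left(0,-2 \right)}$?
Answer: $- \frac{2973240}{7} \approx -4.2475 \cdot 10^{5}$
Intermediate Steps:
$x{\left(q,D \right)} = 4 D$
$w = 8$ ($w = - 4 \left(-2\right) = \left(-1\right) \left(-8\right) = 8$)
$123885 \frac{w 6}{-5 + \left(3 - 12\right)} = 123885 \frac{8 \cdot 6}{-5 + \left(3 - 12\right)} = 123885 \frac{48}{-5 + \left(3 - 12\right)} = 123885 \frac{48}{-5 - 9} = 123885 \frac{48}{-14} = 123885 \cdot 48 \left(- \frac{1}{14}\right) = 123885 \left(- \frac{24}{7}\right) = - \frac{2973240}{7}$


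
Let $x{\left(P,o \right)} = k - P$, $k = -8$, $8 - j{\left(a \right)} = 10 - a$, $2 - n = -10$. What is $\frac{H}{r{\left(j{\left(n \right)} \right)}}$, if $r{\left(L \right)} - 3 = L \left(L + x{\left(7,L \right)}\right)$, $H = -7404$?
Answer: $\frac{7404}{47} \approx 157.53$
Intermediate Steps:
$n = 12$ ($n = 2 - -10 = 2 + 10 = 12$)
$j{\left(a \right)} = -2 + a$ ($j{\left(a \right)} = 8 - \left(10 - a\right) = 8 + \left(-10 + a\right) = -2 + a$)
$x{\left(P,o \right)} = -8 - P$
$r{\left(L \right)} = 3 + L \left(-15 + L\right)$ ($r{\left(L \right)} = 3 + L \left(L - 15\right) = 3 + L \left(-15 + L\right)$)
$\frac{H}{r{\left(j{\left(n \right)} \right)}} = - \frac{7404}{3 + \left(-2 + 12\right)^{2} - 15 \left(-2 + 12\right)} = - \frac{7404}{3 + 10^{2} - 150} = - \frac{7404}{3 + 100 - 150} = - \frac{7404}{-47} = \left(-7404\right) \left(- \frac{1}{47}\right) = \frac{7404}{47}$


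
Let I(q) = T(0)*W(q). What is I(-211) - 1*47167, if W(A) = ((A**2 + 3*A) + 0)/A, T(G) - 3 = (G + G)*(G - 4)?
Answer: -47791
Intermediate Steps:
T(G) = 3 + 2*G*(-4 + G) (T(G) = 3 + (G + G)*(G - 4) = 3 + (2*G)*(-4 + G) = 3 + 2*G*(-4 + G))
W(A) = (A**2 + 3*A)/A
I(q) = 9 + 3*q (I(q) = (3 - 8*0 + 2*0**2)*(3 + q) = (3 + 0 + 2*0)*(3 + q) = (3 + 0 + 0)*(3 + q) = 3*(3 + q) = 9 + 3*q)
I(-211) - 1*47167 = (9 + 3*(-211)) - 1*47167 = (9 - 633) - 47167 = -624 - 47167 = -47791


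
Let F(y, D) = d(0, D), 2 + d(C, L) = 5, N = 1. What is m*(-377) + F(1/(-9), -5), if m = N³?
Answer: -374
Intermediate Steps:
d(C, L) = 3 (d(C, L) = -2 + 5 = 3)
F(y, D) = 3
m = 1 (m = 1³ = 1)
m*(-377) + F(1/(-9), -5) = 1*(-377) + 3 = -377 + 3 = -374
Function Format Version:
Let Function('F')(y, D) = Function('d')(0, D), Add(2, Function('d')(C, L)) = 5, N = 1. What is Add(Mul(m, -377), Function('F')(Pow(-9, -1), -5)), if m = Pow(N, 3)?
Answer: -374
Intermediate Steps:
Function('d')(C, L) = 3 (Function('d')(C, L) = Add(-2, 5) = 3)
Function('F')(y, D) = 3
m = 1 (m = Pow(1, 3) = 1)
Add(Mul(m, -377), Function('F')(Pow(-9, -1), -5)) = Add(Mul(1, -377), 3) = Add(-377, 3) = -374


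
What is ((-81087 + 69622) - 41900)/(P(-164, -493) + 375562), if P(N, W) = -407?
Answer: -10673/75031 ≈ -0.14225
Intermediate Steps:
((-81087 + 69622) - 41900)/(P(-164, -493) + 375562) = ((-81087 + 69622) - 41900)/(-407 + 375562) = (-11465 - 41900)/375155 = -53365*1/375155 = -10673/75031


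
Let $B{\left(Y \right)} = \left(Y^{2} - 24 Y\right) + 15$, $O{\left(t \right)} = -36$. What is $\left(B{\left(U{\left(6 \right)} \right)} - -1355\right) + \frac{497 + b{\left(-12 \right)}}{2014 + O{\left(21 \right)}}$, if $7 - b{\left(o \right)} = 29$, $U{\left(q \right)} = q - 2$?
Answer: $\frac{2552095}{1978} \approx 1290.2$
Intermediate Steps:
$U{\left(q \right)} = -2 + q$ ($U{\left(q \right)} = q - 2 = -2 + q$)
$b{\left(o \right)} = -22$ ($b{\left(o \right)} = 7 - 29 = -22$)
$B{\left(Y \right)} = 15 + Y^{2} - 24 Y$
$\left(B{\left(U{\left(6 \right)} \right)} - -1355\right) + \frac{497 + b{\left(-12 \right)}}{2014 + O{\left(21 \right)}} = \left(\left(15 + \left(-2 + 6\right)^{2} - 24 \left(-2 + 6\right)\right) - -1355\right) + \frac{497 - 22}{2014 - 36} = \left(\left(15 + 4^{2} - 96\right) + 1355\right) + \frac{475}{1978} = \left(\left(15 + 16 - 96\right) + 1355\right) + 475 \cdot \frac{1}{1978} = \left(-65 + 1355\right) + \frac{475}{1978} = 1290 + \frac{475}{1978} = \frac{2552095}{1978}$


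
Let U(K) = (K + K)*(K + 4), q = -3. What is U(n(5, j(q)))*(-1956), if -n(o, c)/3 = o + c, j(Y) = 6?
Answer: -3743784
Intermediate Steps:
n(o, c) = -3*c - 3*o (n(o, c) = -3*(o + c) = -3*(c + o) = -3*c - 3*o)
U(K) = 2*K*(4 + K) (U(K) = (2*K)*(4 + K) = 2*K*(4 + K))
U(n(5, j(q)))*(-1956) = (2*(-3*6 - 3*5)*(4 + (-3*6 - 3*5)))*(-1956) = (2*(-18 - 15)*(4 + (-18 - 15)))*(-1956) = (2*(-33)*(4 - 33))*(-1956) = (2*(-33)*(-29))*(-1956) = 1914*(-1956) = -3743784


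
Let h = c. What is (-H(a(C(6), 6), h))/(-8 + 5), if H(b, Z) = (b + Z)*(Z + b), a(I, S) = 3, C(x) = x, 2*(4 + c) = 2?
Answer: 0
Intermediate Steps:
c = -3 (c = -4 + (½)*2 = -4 + 1 = -3)
h = -3
H(b, Z) = (Z + b)² (H(b, Z) = (Z + b)*(Z + b) = (Z + b)²)
(-H(a(C(6), 6), h))/(-8 + 5) = (-(-3 + 3)²)/(-8 + 5) = -1*0²/(-3) = -1*0*(-⅓) = 0*(-⅓) = 0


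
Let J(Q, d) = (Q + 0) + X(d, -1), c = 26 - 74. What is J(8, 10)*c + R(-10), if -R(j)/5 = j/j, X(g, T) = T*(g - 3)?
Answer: -53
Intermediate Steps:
X(g, T) = T*(-3 + g)
R(j) = -5 (R(j) = -5*j/j = -5*1 = -5)
c = -48
J(Q, d) = 3 + Q - d (J(Q, d) = (Q + 0) - (-3 + d) = Q + (3 - d) = 3 + Q - d)
J(8, 10)*c + R(-10) = (3 + 8 - 1*10)*(-48) - 5 = (3 + 8 - 10)*(-48) - 5 = 1*(-48) - 5 = -48 - 5 = -53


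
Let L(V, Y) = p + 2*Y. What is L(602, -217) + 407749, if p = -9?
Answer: 407306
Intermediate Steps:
L(V, Y) = -9 + 2*Y
L(602, -217) + 407749 = (-9 + 2*(-217)) + 407749 = (-9 - 434) + 407749 = -443 + 407749 = 407306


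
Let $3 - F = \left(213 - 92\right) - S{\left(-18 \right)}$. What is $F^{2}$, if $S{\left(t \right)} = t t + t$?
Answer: $35344$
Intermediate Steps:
$S{\left(t \right)} = t + t^{2}$ ($S{\left(t \right)} = t^{2} + t = t + t^{2}$)
$F = 188$ ($F = 3 - \left(\left(213 - 92\right) - - 18 \left(1 - 18\right)\right) = 3 - \left(121 - \left(-18\right) \left(-17\right)\right) = 3 - \left(121 - 306\right) = 3 - -185 = 3 + 185 = 188$)
$F^{2} = 188^{2} = 35344$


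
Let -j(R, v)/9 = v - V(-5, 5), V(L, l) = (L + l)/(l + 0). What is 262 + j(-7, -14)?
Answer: 388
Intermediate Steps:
V(L, l) = (L + l)/l
j(R, v) = -9*v (j(R, v) = -9*(v - (-5 + 5)/5) = -9*(v - 0/5) = -9*(v - 1*0) = -9*(v + 0) = -9*v)
262 + j(-7, -14) = 262 - 9*(-14) = 262 + 126 = 388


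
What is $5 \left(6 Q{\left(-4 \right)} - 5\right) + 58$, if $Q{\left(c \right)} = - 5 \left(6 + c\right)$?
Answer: $-267$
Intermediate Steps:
$Q{\left(c \right)} = -30 - 5 c$
$5 \left(6 Q{\left(-4 \right)} - 5\right) + 58 = 5 \left(6 \left(-30 - -20\right) - 5\right) + 58 = 5 \left(6 \left(-30 + 20\right) - 5\right) + 58 = 5 \left(6 \left(-10\right) - 5\right) + 58 = 5 \left(-60 - 5\right) + 58 = 5 \left(-65\right) + 58 = -325 + 58 = -267$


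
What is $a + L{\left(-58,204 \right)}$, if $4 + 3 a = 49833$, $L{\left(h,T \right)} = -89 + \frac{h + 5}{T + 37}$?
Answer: $\frac{11944283}{723} \approx 16520.0$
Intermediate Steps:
$L{\left(h,T \right)} = -89 + \frac{5 + h}{37 + T}$
$a = \frac{49829}{3}$ ($a = - \frac{4}{3} + \frac{1}{3} \cdot 49833 = - \frac{4}{3} + 16611 = \frac{49829}{3} \approx 16610.0$)
$a + L{\left(-58,204 \right)} = \frac{49829}{3} + \frac{-3288 - 58 - 18156}{37 + 204} = \frac{49829}{3} + \frac{-3288 - 58 - 18156}{241} = \frac{49829}{3} + \frac{1}{241} \left(-21502\right) = \frac{49829}{3} - \frac{21502}{241} = \frac{11944283}{723}$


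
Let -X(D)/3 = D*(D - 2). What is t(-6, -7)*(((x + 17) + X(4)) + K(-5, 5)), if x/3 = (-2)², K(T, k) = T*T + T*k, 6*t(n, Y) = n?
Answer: -5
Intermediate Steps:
t(n, Y) = n/6
K(T, k) = T² + T*k
X(D) = -3*D*(-2 + D) (X(D) = -3*D*(D - 2) = -3*D*(-2 + D))
x = 12 (x = 3*(-2)² = 3*4 = 12)
t(-6, -7)*(((x + 17) + X(4)) + K(-5, 5)) = ((⅙)*(-6))*(((12 + 17) + 3*4*(2 - 1*4)) - 5*(-5 + 5)) = -((29 + 3*4*(2 - 4)) - 5*0) = -((29 + 3*4*(-2)) + 0) = -((29 - 24) + 0) = -(5 + 0) = -1*5 = -5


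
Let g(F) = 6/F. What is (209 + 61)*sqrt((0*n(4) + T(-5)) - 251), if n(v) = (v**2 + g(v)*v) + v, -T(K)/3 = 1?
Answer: 270*I*sqrt(254) ≈ 4303.1*I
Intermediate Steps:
T(K) = -3 (T(K) = -3*1 = -3)
n(v) = 6 + v + v**2 (n(v) = (v**2 + (6/v)*v) + v = (v**2 + 6) + v = (6 + v**2) + v = 6 + v + v**2)
(209 + 61)*sqrt((0*n(4) + T(-5)) - 251) = (209 + 61)*sqrt((0*(6 + 4*(1 + 4)) - 3) - 251) = 270*sqrt((0*(6 + 4*5) - 3) - 251) = 270*sqrt((0*(6 + 20) - 3) - 251) = 270*sqrt((0*26 - 3) - 251) = 270*sqrt((0 - 3) - 251) = 270*sqrt(-3 - 251) = 270*sqrt(-254) = 270*(I*sqrt(254)) = 270*I*sqrt(254)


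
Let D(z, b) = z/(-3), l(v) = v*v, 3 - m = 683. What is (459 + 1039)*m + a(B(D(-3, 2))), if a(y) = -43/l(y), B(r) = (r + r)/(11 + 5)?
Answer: -1021392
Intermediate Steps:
m = -680 (m = 3 - 1*683 = 3 - 683 = -680)
l(v) = v²
D(z, b) = -z/3 (D(z, b) = z*(-⅓) = -z/3)
B(r) = r/8 (B(r) = (2*r)/16 = (2*r)*(1/16) = r/8)
a(y) = -43/y²
(459 + 1039)*m + a(B(D(-3, 2))) = (459 + 1039)*(-680) - 43/((-⅓*(-3))/8)² = 1498*(-680) - 43/((⅛)*1)² = -1018640 - 43/8⁻² = -1018640 - 43*64 = -1018640 - 2752 = -1021392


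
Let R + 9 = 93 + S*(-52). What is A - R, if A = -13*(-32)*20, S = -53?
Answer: 5480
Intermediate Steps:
A = 8320 (A = 416*20 = 8320)
R = 2840 (R = -9 + (93 - 53*(-52)) = -9 + (93 + 2756) = -9 + 2849 = 2840)
A - R = 8320 - 1*2840 = 8320 - 2840 = 5480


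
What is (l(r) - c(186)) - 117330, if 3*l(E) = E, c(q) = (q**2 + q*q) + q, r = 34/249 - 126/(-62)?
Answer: -4323580415/23157 ≈ -1.8671e+5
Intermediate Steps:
r = 16741/7719 (r = 34*(1/249) - 126*(-1/62) = 34/249 + 63/31 = 16741/7719 ≈ 2.1688)
c(q) = q + 2*q**2 (c(q) = (q**2 + q**2) + q = 2*q**2 + q = q + 2*q**2)
l(E) = E/3
(l(r) - c(186)) - 117330 = ((1/3)*(16741/7719) - 186*(1 + 2*186)) - 117330 = (16741/23157 - 186*(1 + 372)) - 117330 = (16741/23157 - 186*373) - 117330 = (16741/23157 - 1*69378) - 117330 = (16741/23157 - 69378) - 117330 = -1606569605/23157 - 117330 = -4323580415/23157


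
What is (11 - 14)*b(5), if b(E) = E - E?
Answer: 0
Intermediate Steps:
b(E) = 0
(11 - 14)*b(5) = (11 - 14)*0 = -3*0 = 0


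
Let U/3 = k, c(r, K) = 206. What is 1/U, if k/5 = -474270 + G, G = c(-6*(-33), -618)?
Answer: -1/7110960 ≈ -1.4063e-7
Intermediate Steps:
G = 206
k = -2370320 (k = 5*(-474270 + 206) = 5*(-474064) = -2370320)
U = -7110960 (U = 3*(-2370320) = -7110960)
1/U = 1/(-7110960) = -1/7110960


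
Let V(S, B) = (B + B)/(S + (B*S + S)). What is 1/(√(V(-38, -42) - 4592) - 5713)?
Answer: -2170940/12404325201 - 2*I*√165773195/12404325201 ≈ -0.00017501 - 2.0759e-6*I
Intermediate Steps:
V(S, B) = 2*B/(2*S + B*S) (V(S, B) = (2*B)/(S + (S + B*S)) = (2*B)/(2*S + B*S) = 2*B/(2*S + B*S))
1/(√(V(-38, -42) - 4592) - 5713) = 1/(√(2*(-42)/(-38*(2 - 42)) - 4592) - 5713) = 1/(√(2*(-42)*(-1/38)/(-40) - 4592) - 5713) = 1/(√(2*(-42)*(-1/38)*(-1/40) - 4592) - 5713) = 1/(√(-21/380 - 4592) - 5713) = 1/(√(-1744981/380) - 5713) = 1/(I*√165773195/190 - 5713) = 1/(-5713 + I*√165773195/190)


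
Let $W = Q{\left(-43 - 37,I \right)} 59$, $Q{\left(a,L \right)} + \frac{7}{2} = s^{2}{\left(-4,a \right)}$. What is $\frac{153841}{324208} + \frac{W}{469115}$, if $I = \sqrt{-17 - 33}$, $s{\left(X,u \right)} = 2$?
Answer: $\frac{72178684851}{152090835920} \approx 0.47458$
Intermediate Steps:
$I = 5 i \sqrt{2}$ ($I = \sqrt{-50} = 5 i \sqrt{2} \approx 7.0711 i$)
$Q{\left(a,L \right)} = \frac{1}{2}$ ($Q{\left(a,L \right)} = - \frac{7}{2} + 2^{2} = - \frac{7}{2} + 4 = \frac{1}{2}$)
$W = \frac{59}{2}$ ($W = \frac{1}{2} \cdot 59 = \frac{59}{2} \approx 29.5$)
$\frac{153841}{324208} + \frac{W}{469115} = \frac{153841}{324208} + \frac{59}{2 \cdot 469115} = 153841 \cdot \frac{1}{324208} + \frac{59}{2} \cdot \frac{1}{469115} = \frac{153841}{324208} + \frac{59}{938230} = \frac{72178684851}{152090835920}$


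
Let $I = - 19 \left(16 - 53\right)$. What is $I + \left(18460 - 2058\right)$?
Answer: $17105$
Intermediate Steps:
$I = 703$ ($I = \left(-19\right) \left(-37\right) = 703$)
$I + \left(18460 - 2058\right) = 703 + \left(18460 - 2058\right) = 703 + 16402 = 17105$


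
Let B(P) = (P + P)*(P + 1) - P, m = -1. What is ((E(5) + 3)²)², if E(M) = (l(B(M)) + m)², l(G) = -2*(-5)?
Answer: 49787136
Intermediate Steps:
B(P) = -P + 2*P*(1 + P) (B(P) = (2*P)*(1 + P) - P = 2*P*(1 + P) - P = -P + 2*P*(1 + P))
l(G) = 10
E(M) = 81 (E(M) = (10 - 1)² = 9² = 81)
((E(5) + 3)²)² = ((81 + 3)²)² = (84²)² = 7056² = 49787136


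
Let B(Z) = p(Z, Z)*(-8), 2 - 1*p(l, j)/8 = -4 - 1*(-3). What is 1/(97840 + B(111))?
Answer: 1/97648 ≈ 1.0241e-5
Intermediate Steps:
p(l, j) = 24 (p(l, j) = 16 - 8*(-4 - 1*(-3)) = 16 - 8*(-4 + 3) = 16 - 8*(-1) = 16 + 8 = 24)
B(Z) = -192 (B(Z) = 24*(-8) = -192)
1/(97840 + B(111)) = 1/(97840 - 192) = 1/97648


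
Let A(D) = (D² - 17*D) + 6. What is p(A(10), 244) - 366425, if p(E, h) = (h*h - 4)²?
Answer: 3543692599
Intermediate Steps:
A(D) = 6 + D² - 17*D
p(E, h) = (-4 + h²)² (p(E, h) = (h² - 4)² = (-4 + h²)²)
p(A(10), 244) - 366425 = (-4 + 244²)² - 366425 = (-4 + 59536)² - 366425 = 59532² - 366425 = 3544059024 - 366425 = 3543692599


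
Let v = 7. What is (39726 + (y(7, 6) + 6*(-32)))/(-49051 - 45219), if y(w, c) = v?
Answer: -39541/94270 ≈ -0.41944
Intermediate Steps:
y(w, c) = 7
(39726 + (y(7, 6) + 6*(-32)))/(-49051 - 45219) = (39726 + (7 + 6*(-32)))/(-49051 - 45219) = (39726 + (7 - 192))/(-94270) = (39726 - 185)*(-1/94270) = 39541*(-1/94270) = -39541/94270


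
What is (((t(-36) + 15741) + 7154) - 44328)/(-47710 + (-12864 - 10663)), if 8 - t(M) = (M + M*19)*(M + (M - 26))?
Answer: 91985/71237 ≈ 1.2913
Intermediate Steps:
t(M) = 8 - 20*M*(-26 + 2*M) (t(M) = 8 - (M + M*19)*(M + (M - 26)) = 8 - (M + 19*M)*(M + (-26 + M)) = 8 - 20*M*(-26 + 2*M))
(((t(-36) + 15741) + 7154) - 44328)/(-47710 + (-12864 - 10663)) = ((((8 - 40*(-36)**2 + 520*(-36)) + 15741) + 7154) - 44328)/(-47710 + (-12864 - 10663)) = ((((8 - 40*1296 - 18720) + 15741) + 7154) - 44328)/(-47710 - 23527) = ((((8 - 51840 - 18720) + 15741) + 7154) - 44328)/(-71237) = (((-70552 + 15741) + 7154) - 44328)*(-1/71237) = ((-54811 + 7154) - 44328)*(-1/71237) = (-47657 - 44328)*(-1/71237) = -91985*(-1/71237) = 91985/71237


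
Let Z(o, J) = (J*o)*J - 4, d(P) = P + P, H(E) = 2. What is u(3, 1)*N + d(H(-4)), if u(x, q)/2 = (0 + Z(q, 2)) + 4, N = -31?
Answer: -244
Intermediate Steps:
d(P) = 2*P
Z(o, J) = -4 + o*J**2 (Z(o, J) = o*J**2 - 4 = -4 + o*J**2)
u(x, q) = 8*q (u(x, q) = 2*((0 + (-4 + q*2**2)) + 4) = 2*((0 + (-4 + q*4)) + 4) = 2*((0 + (-4 + 4*q)) + 4) = 2*((-4 + 4*q) + 4) = 2*(4*q) = 8*q)
u(3, 1)*N + d(H(-4)) = (8*1)*(-31) + 2*2 = 8*(-31) + 4 = -248 + 4 = -244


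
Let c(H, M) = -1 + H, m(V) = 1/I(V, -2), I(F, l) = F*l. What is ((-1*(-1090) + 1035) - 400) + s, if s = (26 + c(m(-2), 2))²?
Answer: 37801/16 ≈ 2362.6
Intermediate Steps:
m(V) = -1/(2*V) (m(V) = 1/(V*(-2)) = 1/(-2*V) = -1/(2*V))
s = 10201/16 (s = (26 + (-1 - ½/(-2)))² = (26 + (-1 - ½*(-½)))² = (26 + (-1 + ¼))² = (26 - ¾)² = (101/4)² = 10201/16 ≈ 637.56)
((-1*(-1090) + 1035) - 400) + s = ((-1*(-1090) + 1035) - 400) + 10201/16 = ((1090 + 1035) - 400) + 10201/16 = (2125 - 400) + 10201/16 = 1725 + 10201/16 = 37801/16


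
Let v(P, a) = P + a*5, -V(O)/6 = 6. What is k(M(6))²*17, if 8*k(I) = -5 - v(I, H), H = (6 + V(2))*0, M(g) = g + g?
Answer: 4913/64 ≈ 76.766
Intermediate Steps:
M(g) = 2*g
V(O) = -36 (V(O) = -6*6 = -36)
H = 0 (H = (6 - 36)*0 = -30*0 = 0)
v(P, a) = P + 5*a
k(I) = -5/8 - I/8 (k(I) = (-5 - (I + 5*0))/8 = (-5 - (I + 0))/8 = (-5 - I)/8 = -5/8 - I/8)
k(M(6))²*17 = (-5/8 - 6/4)²*17 = (-5/8 - ⅛*12)²*17 = (-5/8 - 3/2)²*17 = (-17/8)²*17 = (289/64)*17 = 4913/64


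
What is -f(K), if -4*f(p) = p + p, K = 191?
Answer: 191/2 ≈ 95.500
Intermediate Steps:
f(p) = -p/2 (f(p) = -(p + p)/4 = -p/2)
-f(K) = -(-1)*191/2 = -1*(-191/2) = 191/2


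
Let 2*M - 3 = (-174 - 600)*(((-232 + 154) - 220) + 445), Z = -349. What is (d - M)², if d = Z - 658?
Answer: 12490521121/4 ≈ 3.1226e+9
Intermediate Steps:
d = -1007 (d = -349 - 658 = -1007)
M = -113775/2 (M = 3/2 + ((-174 - 600)*(((-232 + 154) - 220) + 445))/2 = 3/2 + (-774*((-78 - 220) + 445))/2 = 3/2 + (-774*(-298 + 445))/2 = 3/2 + (-774*147)/2 = 3/2 + (½)*(-113778) = 3/2 - 56889 = -113775/2 ≈ -56888.)
(d - M)² = (-1007 - 1*(-113775/2))² = (-1007 + 113775/2)² = (111761/2)² = 12490521121/4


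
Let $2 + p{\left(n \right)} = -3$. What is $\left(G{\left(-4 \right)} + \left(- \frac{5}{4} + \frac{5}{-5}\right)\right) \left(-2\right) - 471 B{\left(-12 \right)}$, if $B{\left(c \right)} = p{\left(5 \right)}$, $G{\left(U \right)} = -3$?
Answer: $\frac{4731}{2} \approx 2365.5$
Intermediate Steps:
$p{\left(n \right)} = -5$ ($p{\left(n \right)} = -2 - 3 = -5$)
$B{\left(c \right)} = -5$
$\left(G{\left(-4 \right)} + \left(- \frac{5}{4} + \frac{5}{-5}\right)\right) \left(-2\right) - 471 B{\left(-12 \right)} = \left(-3 + \left(- \frac{5}{4} + \frac{5}{-5}\right)\right) \left(-2\right) - -2355 = \left(-3 + \left(\left(-5\right) \frac{1}{4} + 5 \left(- \frac{1}{5}\right)\right)\right) \left(-2\right) + 2355 = \left(-3 - \frac{9}{4}\right) \left(-2\right) + 2355 = \left(- \frac{21}{4}\right) \left(-2\right) + 2355 = \frac{21}{2} + 2355 = \frac{4731}{2}$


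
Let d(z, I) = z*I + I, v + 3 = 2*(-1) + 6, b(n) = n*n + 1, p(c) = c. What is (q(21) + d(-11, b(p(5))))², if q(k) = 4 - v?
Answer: 66049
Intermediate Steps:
b(n) = 1 + n² (b(n) = n² + 1 = 1 + n²)
v = 1 (v = -3 + (2*(-1) + 6) = -3 + (-2 + 6) = -3 + 4 = 1)
d(z, I) = I + I*z (d(z, I) = I*z + I = I + I*z)
q(k) = 3 (q(k) = 4 - 1*1 = 4 - 1 = 3)
(q(21) + d(-11, b(p(5))))² = (3 + (1 + 5²)*(1 - 11))² = (3 + (1 + 25)*(-10))² = (3 + 26*(-10))² = (3 - 260)² = (-257)² = 66049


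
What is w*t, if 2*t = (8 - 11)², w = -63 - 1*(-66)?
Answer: 27/2 ≈ 13.500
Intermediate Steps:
w = 3 (w = -63 + 66 = 3)
t = 9/2 (t = (8 - 11)²/2 = (½)*(-3)² = (½)*9 = 9/2 ≈ 4.5000)
w*t = 3*(9/2) = 27/2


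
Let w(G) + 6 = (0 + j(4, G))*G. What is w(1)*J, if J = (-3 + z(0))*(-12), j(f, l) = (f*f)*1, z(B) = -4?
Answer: 840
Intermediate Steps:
j(f, l) = f² (j(f, l) = f²*1 = f²)
w(G) = -6 + 16*G (w(G) = -6 + (0 + 4²)*G = -6 + (0 + 16)*G = -6 + 16*G)
J = 84 (J = (-3 - 4)*(-12) = -7*(-12) = 84)
w(1)*J = (-6 + 16*1)*84 = (-6 + 16)*84 = 10*84 = 840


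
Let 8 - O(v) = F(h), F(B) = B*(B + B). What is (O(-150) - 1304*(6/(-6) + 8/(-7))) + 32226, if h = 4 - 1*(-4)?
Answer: 244302/7 ≈ 34900.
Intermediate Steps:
h = 8 (h = 4 + 4 = 8)
F(B) = 2*B² (F(B) = B*(2*B) = 2*B²)
O(v) = -120 (O(v) = 8 - 2*8² = 8 - 2*64 = 8 - 1*128 = 8 - 128 = -120)
(O(-150) - 1304*(6/(-6) + 8/(-7))) + 32226 = (-120 - 1304*(6/(-6) + 8/(-7))) + 32226 = (-120 - 1304*(6*(-⅙) + 8*(-⅐))) + 32226 = (-120 - 1304*(-1 - 8/7)) + 32226 = (-120 - 1304*(-15/7)) + 32226 = (-120 + 19560/7) + 32226 = 18720/7 + 32226 = 244302/7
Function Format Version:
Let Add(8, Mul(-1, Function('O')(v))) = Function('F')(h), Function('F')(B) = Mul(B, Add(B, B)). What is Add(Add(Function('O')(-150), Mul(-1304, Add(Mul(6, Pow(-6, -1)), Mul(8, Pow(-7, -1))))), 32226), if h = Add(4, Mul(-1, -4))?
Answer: Rational(244302, 7) ≈ 34900.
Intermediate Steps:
h = 8 (h = Add(4, 4) = 8)
Function('F')(B) = Mul(2, Pow(B, 2)) (Function('F')(B) = Mul(B, Mul(2, B)) = Mul(2, Pow(B, 2)))
Function('O')(v) = -120 (Function('O')(v) = Add(8, Mul(-1, Mul(2, Pow(8, 2)))) = Add(8, Mul(-1, Mul(2, 64))) = Add(8, Mul(-1, 128)) = Add(8, -128) = -120)
Add(Add(Function('O')(-150), Mul(-1304, Add(Mul(6, Pow(-6, -1)), Mul(8, Pow(-7, -1))))), 32226) = Add(Add(-120, Mul(-1304, Add(Mul(6, Pow(-6, -1)), Mul(8, Pow(-7, -1))))), 32226) = Add(Add(-120, Mul(-1304, Add(Mul(6, Rational(-1, 6)), Mul(8, Rational(-1, 7))))), 32226) = Add(Add(-120, Mul(-1304, Add(-1, Rational(-8, 7)))), 32226) = Add(Add(-120, Mul(-1304, Rational(-15, 7))), 32226) = Add(Add(-120, Rational(19560, 7)), 32226) = Add(Rational(18720, 7), 32226) = Rational(244302, 7)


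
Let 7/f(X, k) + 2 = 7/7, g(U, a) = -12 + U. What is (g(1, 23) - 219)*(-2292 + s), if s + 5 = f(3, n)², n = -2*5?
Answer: 517040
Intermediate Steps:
n = -10
f(X, k) = -7 (f(X, k) = 7/(-2 + 7/7) = 7/(-2 + 7*(⅐)) = 7/(-2 + 1) = 7/(-1) = 7*(-1) = -7)
s = 44 (s = -5 + (-7)² = -5 + 49 = 44)
(g(1, 23) - 219)*(-2292 + s) = ((-12 + 1) - 219)*(-2292 + 44) = (-11 - 219)*(-2248) = -230*(-2248) = 517040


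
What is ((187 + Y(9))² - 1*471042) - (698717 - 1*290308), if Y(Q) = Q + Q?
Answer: -837426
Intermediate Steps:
Y(Q) = 2*Q
((187 + Y(9))² - 1*471042) - (698717 - 1*290308) = ((187 + 2*9)² - 1*471042) - (698717 - 1*290308) = ((187 + 18)² - 471042) - (698717 - 290308) = (205² - 471042) - 1*408409 = (42025 - 471042) - 408409 = -429017 - 408409 = -837426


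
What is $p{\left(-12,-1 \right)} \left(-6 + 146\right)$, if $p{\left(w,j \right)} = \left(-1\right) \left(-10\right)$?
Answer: $1400$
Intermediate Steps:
$p{\left(w,j \right)} = 10$
$p{\left(-12,-1 \right)} \left(-6 + 146\right) = 10 \left(-6 + 146\right) = 10 \cdot 140 = 1400$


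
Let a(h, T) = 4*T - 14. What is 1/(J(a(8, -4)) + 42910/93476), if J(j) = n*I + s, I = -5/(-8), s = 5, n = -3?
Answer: 186952/670045 ≈ 0.27901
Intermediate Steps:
a(h, T) = -14 + 4*T
I = 5/8 (I = -5*(-⅛) = 5/8 ≈ 0.62500)
J(j) = 25/8 (J(j) = -3*5/8 + 5 = -15/8 + 5 = 25/8)
1/(J(a(8, -4)) + 42910/93476) = 1/(25/8 + 42910/93476) = 1/(25/8 + 42910*(1/93476)) = 1/(25/8 + 21455/46738) = 1/(670045/186952) = 186952/670045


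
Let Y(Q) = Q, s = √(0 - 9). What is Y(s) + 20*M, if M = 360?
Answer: 7200 + 3*I ≈ 7200.0 + 3.0*I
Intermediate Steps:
s = 3*I (s = √(-9) = 3*I ≈ 3.0*I)
Y(s) + 20*M = 3*I + 20*360 = 3*I + 7200 = 7200 + 3*I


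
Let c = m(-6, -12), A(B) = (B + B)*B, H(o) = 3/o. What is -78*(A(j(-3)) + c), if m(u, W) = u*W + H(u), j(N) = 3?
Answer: -6981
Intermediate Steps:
A(B) = 2*B**2 (A(B) = (2*B)*B = 2*B**2)
m(u, W) = 3/u + W*u (m(u, W) = u*W + 3/u = W*u + 3/u = 3/u + W*u)
c = 143/2 (c = 3/(-6) - 12*(-6) = 3*(-1/6) + 72 = -1/2 + 72 = 143/2 ≈ 71.500)
-78*(A(j(-3)) + c) = -78*(2*3**2 + 143/2) = -78*(2*9 + 143/2) = -78*(18 + 143/2) = -78*179/2 = -6981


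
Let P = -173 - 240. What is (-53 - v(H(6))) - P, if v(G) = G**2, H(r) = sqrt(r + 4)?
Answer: 350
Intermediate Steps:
H(r) = sqrt(4 + r)
P = -413
(-53 - v(H(6))) - P = (-53 - (sqrt(4 + 6))**2) - 1*(-413) = (-53 - (sqrt(10))**2) + 413 = (-53 - 1*10) + 413 = (-53 - 10) + 413 = -63 + 413 = 350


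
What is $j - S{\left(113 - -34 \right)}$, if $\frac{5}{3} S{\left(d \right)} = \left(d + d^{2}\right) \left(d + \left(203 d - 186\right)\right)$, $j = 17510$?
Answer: $- \frac{1945029386}{5} \approx -3.8901 \cdot 10^{8}$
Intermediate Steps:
$S{\left(d \right)} = \frac{3 \left(-186 + 204 d\right) \left(d + d^{2}\right)}{5}$ ($S{\left(d \right)} = \frac{3 \left(d + d^{2}\right) \left(d + \left(203 d - 186\right)\right)}{5} = \frac{3 \left(d + d^{2}\right) \left(d + \left(-186 + 203 d\right)\right)}{5} = \frac{3 \left(d + d^{2}\right) \left(-186 + 204 d\right)}{5} = \frac{3 \left(-186 + 204 d\right) \left(d + d^{2}\right)}{5}$)
$j - S{\left(113 - -34 \right)} = 17510 - \frac{18 \left(113 - -34\right) \left(-31 + 3 \left(113 - -34\right) + 34 \left(113 - -34\right)^{2}\right)}{5} = 17510 - \frac{18 \left(113 + 34\right) \left(-31 + 3 \left(113 + 34\right) + 34 \left(113 + 34\right)^{2}\right)}{5} = 17510 - \frac{18}{5} \cdot 147 \left(-31 + 3 \cdot 147 + 34 \cdot 147^{2}\right) = 17510 - \frac{18}{5} \cdot 147 \left(-31 + 441 + 34 \cdot 21609\right) = 17510 - \frac{18}{5} \cdot 147 \left(-31 + 441 + 734706\right) = 17510 - \frac{18}{5} \cdot 147 \cdot 735116 = 17510 - \frac{1945116936}{5} = - \frac{1945029386}{5}$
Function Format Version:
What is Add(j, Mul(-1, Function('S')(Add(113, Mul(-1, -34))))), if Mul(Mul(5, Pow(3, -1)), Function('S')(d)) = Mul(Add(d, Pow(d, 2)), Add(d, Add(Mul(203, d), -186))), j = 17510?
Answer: Rational(-1945029386, 5) ≈ -3.8901e+8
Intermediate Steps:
Function('S')(d) = Mul(Rational(3, 5), Add(-186, Mul(204, d)), Add(d, Pow(d, 2))) (Function('S')(d) = Mul(Rational(3, 5), Mul(Add(d, Pow(d, 2)), Add(d, Add(Mul(203, d), -186)))) = Mul(Rational(3, 5), Mul(Add(d, Pow(d, 2)), Add(d, Add(-186, Mul(203, d))))) = Mul(Rational(3, 5), Mul(Add(d, Pow(d, 2)), Add(-186, Mul(204, d)))) = Mul(Rational(3, 5), Mul(Add(-186, Mul(204, d)), Add(d, Pow(d, 2)))) = Mul(Rational(3, 5), Add(-186, Mul(204, d)), Add(d, Pow(d, 2))))
Add(j, Mul(-1, Function('S')(Add(113, Mul(-1, -34))))) = Add(17510, Mul(-1, Mul(Rational(18, 5), Add(113, Mul(-1, -34)), Add(-31, Mul(3, Add(113, Mul(-1, -34))), Mul(34, Pow(Add(113, Mul(-1, -34)), 2)))))) = Add(17510, Mul(-1, Mul(Rational(18, 5), Add(113, 34), Add(-31, Mul(3, Add(113, 34)), Mul(34, Pow(Add(113, 34), 2)))))) = Add(17510, Mul(-1, Mul(Rational(18, 5), 147, Add(-31, Mul(3, 147), Mul(34, Pow(147, 2)))))) = Add(17510, Mul(-1, Mul(Rational(18, 5), 147, Add(-31, 441, Mul(34, 21609))))) = Add(17510, Mul(-1, Mul(Rational(18, 5), 147, Add(-31, 441, 734706)))) = Add(17510, Mul(-1, Mul(Rational(18, 5), 147, 735116))) = Add(17510, Mul(-1, Rational(1945116936, 5))) = Add(17510, Rational(-1945116936, 5)) = Rational(-1945029386, 5)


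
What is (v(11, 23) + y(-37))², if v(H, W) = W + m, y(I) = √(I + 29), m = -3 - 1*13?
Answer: 41 + 28*I*√2 ≈ 41.0 + 39.598*I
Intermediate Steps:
m = -16 (m = -3 - 13 = -16)
y(I) = √(29 + I)
v(H, W) = -16 + W (v(H, W) = W - 16 = -16 + W)
(v(11, 23) + y(-37))² = ((-16 + 23) + √(29 - 37))² = (7 + √(-8))² = (7 + 2*I*√2)²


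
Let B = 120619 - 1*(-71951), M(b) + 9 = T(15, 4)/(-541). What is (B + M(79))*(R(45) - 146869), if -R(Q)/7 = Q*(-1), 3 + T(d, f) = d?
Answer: -15267334614906/541 ≈ -2.8221e+10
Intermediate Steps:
T(d, f) = -3 + d
R(Q) = 7*Q (R(Q) = -7*Q*(-1) = -(-7)*Q = 7*Q)
M(b) = -4881/541 (M(b) = -9 + (-3 + 15)/(-541) = -9 + 12*(-1/541) = -9 - 12/541 = -4881/541)
B = 192570 (B = 120619 + 71951 = 192570)
(B + M(79))*(R(45) - 146869) = (192570 - 4881/541)*(7*45 - 146869) = 104175489*(315 - 146869)/541 = (104175489/541)*(-146554) = -15267334614906/541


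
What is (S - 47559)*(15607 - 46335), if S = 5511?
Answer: 1292050944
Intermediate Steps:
(S - 47559)*(15607 - 46335) = (5511 - 47559)*(15607 - 46335) = -42048*(-30728) = 1292050944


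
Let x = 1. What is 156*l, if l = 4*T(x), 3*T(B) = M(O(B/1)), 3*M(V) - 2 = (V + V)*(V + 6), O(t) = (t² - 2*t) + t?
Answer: 416/3 ≈ 138.67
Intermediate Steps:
O(t) = t² - t
M(V) = ⅔ + 2*V*(6 + V)/3 (M(V) = ⅔ + ((V + V)*(V + 6))/3 = ⅔ + ((2*V)*(6 + V))/3 = ⅔ + (2*V*(6 + V))/3 = ⅔ + 2*V*(6 + V)/3)
T(B) = 2/9 + 2*B²*(-1 + B)²/9 + 4*B*(-1 + B)/3 (T(B) = (⅔ + 4*((B/1)*(-1 + B/1)) + 2*((B/1)*(-1 + B/1))²/3)/3 = (⅔ + 4*((B*1)*(-1 + B*1)) + 2*((B*1)*(-1 + B*1))²/3)/3 = (⅔ + 4*(B*(-1 + B)) + 2*(B*(-1 + B))²/3)/3 = (⅔ + 4*B*(-1 + B) + 2*(B²*(-1 + B)²)/3)/3 = (⅔ + 4*B*(-1 + B) + 2*B²*(-1 + B)²/3)/3 = 2/9 + 2*B²*(-1 + B)²/9 + 4*B*(-1 + B)/3)
l = 8/9 (l = 4*(2/9 + (2/9)*1²*(-1 + 1)² + (4/3)*1*(-1 + 1)) = 4*(2/9 + (2/9)*1*0² + (4/3)*1*0) = 4*(2/9 + (2/9)*1*0 + 0) = 4*(2/9 + 0 + 0) = 4*(2/9) = 8/9 ≈ 0.88889)
156*l = 156*(8/9) = 416/3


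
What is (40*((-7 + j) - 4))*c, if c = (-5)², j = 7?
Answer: -4000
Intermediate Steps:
c = 25
(40*((-7 + j) - 4))*c = (40*((-7 + 7) - 4))*25 = (40*(0 - 4))*25 = (40*(-4))*25 = -160*25 = -4000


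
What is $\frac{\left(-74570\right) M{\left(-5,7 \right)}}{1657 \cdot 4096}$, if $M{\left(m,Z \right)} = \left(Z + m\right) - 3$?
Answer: $\frac{37285}{3393536} \approx 0.010987$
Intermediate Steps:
$M{\left(m,Z \right)} = -3 + Z + m$
$\frac{\left(-74570\right) M{\left(-5,7 \right)}}{1657 \cdot 4096} = \frac{\left(-74570\right) \left(-3 + 7 - 5\right)}{1657 \cdot 4096} = \frac{\left(-74570\right) \left(-1\right)}{6787072} = 74570 \cdot \frac{1}{6787072} = \frac{37285}{3393536}$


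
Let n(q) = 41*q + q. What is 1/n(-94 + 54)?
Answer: -1/1680 ≈ -0.00059524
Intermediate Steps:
n(q) = 42*q
1/n(-94 + 54) = 1/(42*(-94 + 54)) = 1/(42*(-40)) = 1/(-1680) = -1/1680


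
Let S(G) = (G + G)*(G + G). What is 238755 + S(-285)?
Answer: 563655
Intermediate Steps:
S(G) = 4*G² (S(G) = (2*G)*(2*G) = 4*G²)
238755 + S(-285) = 238755 + 4*(-285)² = 238755 + 4*81225 = 238755 + 324900 = 563655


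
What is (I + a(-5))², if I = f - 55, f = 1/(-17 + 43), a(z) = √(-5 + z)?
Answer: 2035281/676 - 1429*I*√10/13 ≈ 3010.8 - 347.61*I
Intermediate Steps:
f = 1/26 ≈ 0.038462
I = -1429/26 (I = 1/26 - 55 = -1429/26 ≈ -54.962)
(I + a(-5))² = (-1429/26 + √(-5 - 5))² = (-1429/26 + √(-10))² = (-1429/26 + I*√10)²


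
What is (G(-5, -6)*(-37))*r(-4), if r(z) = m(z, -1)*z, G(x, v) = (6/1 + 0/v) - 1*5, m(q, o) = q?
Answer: -592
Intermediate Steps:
G(x, v) = 1 (G(x, v) = (6*1 + 0) - 5 = (6 + 0) - 5 = 6 - 5 = 1)
r(z) = z² (r(z) = z*z = z²)
(G(-5, -6)*(-37))*r(-4) = (1*(-37))*(-4)² = -37*16 = -592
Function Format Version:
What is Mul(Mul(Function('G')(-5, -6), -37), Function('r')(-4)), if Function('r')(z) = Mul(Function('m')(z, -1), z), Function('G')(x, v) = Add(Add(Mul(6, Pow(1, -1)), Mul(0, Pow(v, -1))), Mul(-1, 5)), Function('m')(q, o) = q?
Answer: -592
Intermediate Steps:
Function('G')(x, v) = 1 (Function('G')(x, v) = Add(Add(Mul(6, 1), 0), -5) = Add(Add(6, 0), -5) = Add(6, -5) = 1)
Function('r')(z) = Pow(z, 2) (Function('r')(z) = Mul(z, z) = Pow(z, 2))
Mul(Mul(Function('G')(-5, -6), -37), Function('r')(-4)) = Mul(Mul(1, -37), Pow(-4, 2)) = Mul(-37, 16) = -592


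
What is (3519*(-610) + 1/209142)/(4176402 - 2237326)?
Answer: -448942125779/405542232792 ≈ -1.1070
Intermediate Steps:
(3519*(-610) + 1/209142)/(4176402 - 2237326) = (-2146590 + 1/209142)/1939076 = -448942125779/209142*1/1939076 = -448942125779/405542232792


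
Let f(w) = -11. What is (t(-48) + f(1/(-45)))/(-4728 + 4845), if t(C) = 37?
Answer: 2/9 ≈ 0.22222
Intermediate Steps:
(t(-48) + f(1/(-45)))/(-4728 + 4845) = (37 - 11)/(-4728 + 4845) = 26/117 = 26*(1/117) = 2/9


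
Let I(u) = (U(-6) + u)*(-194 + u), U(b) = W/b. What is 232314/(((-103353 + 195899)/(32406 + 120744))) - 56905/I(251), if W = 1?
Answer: 5354567374496/13928173 ≈ 3.8444e+5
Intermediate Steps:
U(b) = 1/b
I(u) = (-194 + u)*(-⅙ + u) (I(u) = (1/(-6) + u)*(-194 + u) = (-⅙ + u)*(-194 + u) = (-194 + u)*(-⅙ + u))
232314/(((-103353 + 195899)/(32406 + 120744))) - 56905/I(251) = 232314/(((-103353 + 195899)/(32406 + 120744))) - 56905/(97/3 + 251² - 1165/6*251) = 232314/((92546/153150)) - 56905/(97/3 + 63001 - 292415/6) = 232314/((92546*(1/153150))) - 56905/28595/2 = 232314/(46273/76575) - 56905*2/28595 = 232314*(76575/46273) - 1198/301 = 17789444550/46273 - 1198/301 = 5354567374496/13928173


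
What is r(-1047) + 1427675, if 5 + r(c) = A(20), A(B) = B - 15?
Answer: 1427675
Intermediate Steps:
A(B) = -15 + B
r(c) = 0 (r(c) = -5 + (-15 + 20) = -5 + 5 = 0)
r(-1047) + 1427675 = 0 + 1427675 = 1427675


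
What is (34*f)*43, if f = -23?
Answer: -33626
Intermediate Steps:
(34*f)*43 = (34*(-23))*43 = -782*43 = -33626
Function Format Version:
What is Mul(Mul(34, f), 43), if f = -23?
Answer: -33626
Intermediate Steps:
Mul(Mul(34, f), 43) = Mul(Mul(34, -23), 43) = Mul(-782, 43) = -33626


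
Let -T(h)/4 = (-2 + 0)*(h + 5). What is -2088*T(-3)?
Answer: -33408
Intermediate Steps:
T(h) = 40 + 8*h (T(h) = -4*(-2 + 0)*(h + 5) = -(-8)*(5 + h) = -4*(-10 - 2*h) = 40 + 8*h)
-2088*T(-3) = -2088*(40 + 8*(-3)) = -2088*(40 - 24) = -2088*16 = -33408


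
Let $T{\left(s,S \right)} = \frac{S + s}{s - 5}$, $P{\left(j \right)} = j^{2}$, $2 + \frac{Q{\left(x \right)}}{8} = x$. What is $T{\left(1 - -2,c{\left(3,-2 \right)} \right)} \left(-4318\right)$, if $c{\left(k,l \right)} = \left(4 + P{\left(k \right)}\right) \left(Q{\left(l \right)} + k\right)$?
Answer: $-807466$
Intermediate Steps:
$Q{\left(x \right)} = -16 + 8 x$
$c{\left(k,l \right)} = \left(4 + k^{2}\right) \left(-16 + k + 8 l\right)$ ($c{\left(k,l \right)} = \left(4 + k^{2}\right) \left(\left(-16 + 8 l\right) + k\right) = \left(4 + k^{2}\right) \left(-16 + k + 8 l\right)$)
$T{\left(s,S \right)} = \frac{S + s}{-5 + s}$
$T{\left(1 - -2,c{\left(3,-2 \right)} \right)} \left(-4318\right) = \frac{\left(-64 + 3^{3} + 4 \cdot 3 + 32 \left(-2\right) + 8 \cdot 3^{2} \left(-2 - 2\right)\right) + \left(1 - -2\right)}{-5 + \left(1 - -2\right)} \left(-4318\right) = \frac{\left(-64 + 27 + 12 - 64 + 8 \cdot 9 \left(-4\right)\right) + \left(1 + 2\right)}{-5 + \left(1 + 2\right)} \left(-4318\right) = \frac{\left(-64 + 27 + 12 - 64 - 288\right) + 3}{-5 + 3} \left(-4318\right) = \frac{-377 + 3}{-2} \left(-4318\right) = \left(- \frac{1}{2}\right) \left(-374\right) \left(-4318\right) = 187 \left(-4318\right) = -807466$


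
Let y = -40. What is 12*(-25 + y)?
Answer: -780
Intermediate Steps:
12*(-25 + y) = 12*(-25 - 40) = 12*(-65) = -780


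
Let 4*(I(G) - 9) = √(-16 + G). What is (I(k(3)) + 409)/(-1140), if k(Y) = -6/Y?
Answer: -11/30 - I*√2/1520 ≈ -0.36667 - 0.0009304*I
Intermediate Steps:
I(G) = 9 + √(-16 + G)/4
(I(k(3)) + 409)/(-1140) = ((9 + √(-16 - 6/3)/4) + 409)/(-1140) = ((9 + √(-16 - 6*⅓)/4) + 409)*(-1/1140) = ((9 + √(-16 - 2)/4) + 409)*(-1/1140) = ((9 + √(-18)/4) + 409)*(-1/1140) = ((9 + (3*I*√2)/4) + 409)*(-1/1140) = ((9 + 3*I*√2/4) + 409)*(-1/1140) = (418 + 3*I*√2/4)*(-1/1140) = -11/30 - I*√2/1520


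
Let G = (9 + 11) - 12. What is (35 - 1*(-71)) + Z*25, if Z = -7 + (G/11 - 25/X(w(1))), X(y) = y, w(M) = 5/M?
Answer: -1934/11 ≈ -175.82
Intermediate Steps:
G = 8 (G = 20 - 12 = 8)
Z = -124/11 (Z = -7 + (8/11 - 25/(5/1)) = -7 + (8*(1/11) - 25/(5*1)) = -7 + (8/11 - 25/5) = -7 + (8/11 - 25*1/5) = -7 + (8/11 - 5) = -7 - 47/11 = -124/11 ≈ -11.273)
(35 - 1*(-71)) + Z*25 = (35 - 1*(-71)) - 124/11*25 = (35 + 71) - 3100/11 = 106 - 3100/11 = -1934/11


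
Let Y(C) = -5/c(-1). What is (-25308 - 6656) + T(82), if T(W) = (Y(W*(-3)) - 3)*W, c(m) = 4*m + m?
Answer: -32128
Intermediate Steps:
c(m) = 5*m
Y(C) = 1 (Y(C) = -5/(5*(-1)) = -5/(-5) = -5*(-1/5) = 1)
T(W) = -2*W (T(W) = (1 - 3)*W = -2*W)
(-25308 - 6656) + T(82) = (-25308 - 6656) - 2*82 = -31964 - 164 = -32128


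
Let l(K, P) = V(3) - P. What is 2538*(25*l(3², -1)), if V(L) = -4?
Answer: -190350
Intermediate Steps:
l(K, P) = -4 - P
2538*(25*l(3², -1)) = 2538*(25*(-4 - 1*(-1))) = 2538*(25*(-4 + 1)) = 2538*(25*(-3)) = 2538*(-75) = -190350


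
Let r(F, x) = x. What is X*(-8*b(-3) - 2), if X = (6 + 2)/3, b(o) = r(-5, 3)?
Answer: -208/3 ≈ -69.333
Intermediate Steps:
b(o) = 3
X = 8/3 (X = 8*(1/3) = 8/3 ≈ 2.6667)
X*(-8*b(-3) - 2) = 8*(-8*3 - 2)/3 = 8*(-24 - 2)/3 = (8/3)*(-26) = -208/3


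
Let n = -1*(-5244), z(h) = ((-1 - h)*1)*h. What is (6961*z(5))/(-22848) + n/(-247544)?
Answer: 1074474971/117830944 ≈ 9.1188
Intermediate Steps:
z(h) = h*(-1 - h) (z(h) = (-1 - h)*h = h*(-1 - h))
n = 5244
(6961*z(5))/(-22848) + n/(-247544) = (6961*(-1*5*(1 + 5)))/(-22848) + 5244/(-247544) = (6961*(-1*5*6))*(-1/22848) + 5244*(-1/247544) = (6961*(-30))*(-1/22848) - 1311/61886 = -208830*(-1/22848) - 1311/61886 = 34805/3808 - 1311/61886 = 1074474971/117830944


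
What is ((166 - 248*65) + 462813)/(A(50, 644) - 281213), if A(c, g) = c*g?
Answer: -446859/249013 ≈ -1.7945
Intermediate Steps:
((166 - 248*65) + 462813)/(A(50, 644) - 281213) = ((166 - 248*65) + 462813)/(50*644 - 281213) = ((166 - 16120) + 462813)/(32200 - 281213) = (-15954 + 462813)/(-249013) = 446859*(-1/249013) = -446859/249013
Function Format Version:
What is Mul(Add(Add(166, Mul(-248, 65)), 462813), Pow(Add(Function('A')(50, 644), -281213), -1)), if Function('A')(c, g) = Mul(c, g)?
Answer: Rational(-446859, 249013) ≈ -1.7945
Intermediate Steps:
Mul(Add(Add(166, Mul(-248, 65)), 462813), Pow(Add(Function('A')(50, 644), -281213), -1)) = Mul(Add(Add(166, Mul(-248, 65)), 462813), Pow(Add(Mul(50, 644), -281213), -1)) = Mul(Add(Add(166, -16120), 462813), Pow(Add(32200, -281213), -1)) = Mul(Add(-15954, 462813), Pow(-249013, -1)) = Mul(446859, Rational(-1, 249013)) = Rational(-446859, 249013)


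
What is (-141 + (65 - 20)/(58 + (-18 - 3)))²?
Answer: 26749584/1369 ≈ 19540.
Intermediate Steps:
(-141 + (65 - 20)/(58 + (-18 - 3)))² = (-141 + 45/(58 - 21))² = (-141 + 45/37)² = (-5172/37)² = 26749584/1369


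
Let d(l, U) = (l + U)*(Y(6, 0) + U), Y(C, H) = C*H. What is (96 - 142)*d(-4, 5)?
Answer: -230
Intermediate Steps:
d(l, U) = U*(U + l) (d(l, U) = (l + U)*(6*0 + U) = (U + l)*(0 + U) = (U + l)*U = U*(U + l))
(96 - 142)*d(-4, 5) = (96 - 142)*(5*(5 - 4)) = -230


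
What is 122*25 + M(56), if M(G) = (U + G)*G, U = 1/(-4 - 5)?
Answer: 55618/9 ≈ 6179.8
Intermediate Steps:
U = -1/9 (U = 1/(-9) = -1/9 ≈ -0.11111)
M(G) = G*(-1/9 + G) (M(G) = (-1/9 + G)*G = G*(-1/9 + G))
122*25 + M(56) = 122*25 + 56*(-1/9 + 56) = 3050 + 56*(503/9) = 3050 + 28168/9 = 55618/9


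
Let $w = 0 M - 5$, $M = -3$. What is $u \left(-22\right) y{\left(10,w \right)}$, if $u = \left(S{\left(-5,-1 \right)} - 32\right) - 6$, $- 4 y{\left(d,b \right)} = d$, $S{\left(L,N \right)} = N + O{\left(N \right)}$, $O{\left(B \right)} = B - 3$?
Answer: $-2365$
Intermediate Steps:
$O{\left(B \right)} = -3 + B$
$w = -5$ ($w = 0 \left(-3\right) - 5 = 0 - 5 = -5$)
$S{\left(L,N \right)} = -3 + 2 N$ ($S{\left(L,N \right)} = N + \left(-3 + N\right) = -3 + 2 N$)
$y{\left(d,b \right)} = - \frac{d}{4}$
$u = -43$ ($u = \left(\left(-3 + 2 \left(-1\right)\right) - 32\right) - 6 = \left(\left(-3 - 2\right) - 32\right) - 6 = \left(-5 - 32\right) - 6 = -37 - 6 = -43$)
$u \left(-22\right) y{\left(10,w \right)} = \left(-43\right) \left(-22\right) \left(\left(- \frac{1}{4}\right) 10\right) = 946 \left(- \frac{5}{2}\right) = -2365$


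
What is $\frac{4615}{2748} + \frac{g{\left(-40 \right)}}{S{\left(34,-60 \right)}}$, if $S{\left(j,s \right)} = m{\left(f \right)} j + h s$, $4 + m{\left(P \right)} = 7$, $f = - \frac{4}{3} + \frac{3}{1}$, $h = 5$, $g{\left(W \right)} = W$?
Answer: $\frac{170615}{90684} \approx 1.8814$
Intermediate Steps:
$f = \frac{5}{3}$ ($f = \left(-4\right) \frac{1}{3} + 3 \cdot 1 = - \frac{4}{3} + 3 = \frac{5}{3} \approx 1.6667$)
$m{\left(P \right)} = 3$ ($m{\left(P \right)} = -4 + 7 = 3$)
$S{\left(j,s \right)} = 3 j + 5 s$
$\frac{4615}{2748} + \frac{g{\left(-40 \right)}}{S{\left(34,-60 \right)}} = \frac{4615}{2748} - \frac{40}{3 \cdot 34 + 5 \left(-60\right)} = 4615 \cdot \frac{1}{2748} - \frac{40}{102 - 300} = \frac{4615}{2748} - \frac{40}{-198} = \frac{4615}{2748} - - \frac{20}{99} = \frac{4615}{2748} + \frac{20}{99} = \frac{170615}{90684}$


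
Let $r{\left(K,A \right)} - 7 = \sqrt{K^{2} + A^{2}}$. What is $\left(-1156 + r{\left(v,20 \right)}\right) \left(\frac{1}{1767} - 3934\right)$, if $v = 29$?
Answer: $\frac{2662377391}{589} - \frac{6951377 \sqrt{1241}}{1767} \approx 4.3816 \cdot 10^{6}$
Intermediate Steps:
$r{\left(K,A \right)} = 7 + \sqrt{A^{2} + K^{2}}$ ($r{\left(K,A \right)} = 7 + \sqrt{K^{2} + A^{2}} = 7 + \sqrt{A^{2} + K^{2}}$)
$\left(-1156 + r{\left(v,20 \right)}\right) \left(\frac{1}{1767} - 3934\right) = \left(-1156 + \left(7 + \sqrt{20^{2} + 29^{2}}\right)\right) \left(\frac{1}{1767} - 3934\right) = \left(-1156 + \left(7 + \sqrt{400 + 841}\right)\right) \left(\frac{1}{1767} - 3934\right) = \left(-1156 + \left(7 + \sqrt{1241}\right)\right) \left(- \frac{6951377}{1767}\right) = \left(-1149 + \sqrt{1241}\right) \left(- \frac{6951377}{1767}\right) = \frac{2662377391}{589} - \frac{6951377 \sqrt{1241}}{1767}$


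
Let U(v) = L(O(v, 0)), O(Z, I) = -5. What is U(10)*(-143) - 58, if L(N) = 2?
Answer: -344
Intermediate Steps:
U(v) = 2
U(10)*(-143) - 58 = 2*(-143) - 58 = -286 - 58 = -344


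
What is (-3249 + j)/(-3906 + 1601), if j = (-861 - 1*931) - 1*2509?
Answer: 1510/461 ≈ 3.2755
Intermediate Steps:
j = -4301 (j = (-861 - 931) - 2509 = -1792 - 2509 = -4301)
(-3249 + j)/(-3906 + 1601) = (-3249 - 4301)/(-3906 + 1601) = -7550/(-2305) = -7550*(-1/2305) = 1510/461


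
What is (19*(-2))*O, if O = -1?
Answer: 38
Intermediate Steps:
(19*(-2))*O = (19*(-2))*(-1) = -38*(-1) = 38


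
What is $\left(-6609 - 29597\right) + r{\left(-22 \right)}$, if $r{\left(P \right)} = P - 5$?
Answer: $-36233$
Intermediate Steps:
$r{\left(P \right)} = -5 + P$
$\left(-6609 - 29597\right) + r{\left(-22 \right)} = \left(-6609 - 29597\right) - 27 = -36206 - 27 = -36233$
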